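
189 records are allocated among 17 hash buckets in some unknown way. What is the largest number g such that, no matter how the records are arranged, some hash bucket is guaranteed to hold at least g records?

12

The 17 hash buckets are the holes and the 189 records are the pigeons.
If every hash bucket held at most 11 records, the total would be at most 17 × 11 = 187, which is less than 189.
So some hash bucket holds at least ⌈189/17⌉ = 12 records.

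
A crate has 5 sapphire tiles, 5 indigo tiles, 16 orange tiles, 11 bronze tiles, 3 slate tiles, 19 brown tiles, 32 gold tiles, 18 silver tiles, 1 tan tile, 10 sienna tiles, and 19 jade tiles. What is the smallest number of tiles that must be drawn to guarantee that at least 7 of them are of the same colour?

57

By pigeonhole, put each drawn tile into a box by colour. The largest draw with every box below 7 takes min(count, 6) from each colour; colours with fewer than 6 contribute all they have.
Σ min(cᵢ, 6) = 5 + 5 + 6 + 6 + 3 + 6 + 6 + 6 + 1 + 6 + 6 = 56.
Draw number 56 + 1 = 57 must push one box to 7.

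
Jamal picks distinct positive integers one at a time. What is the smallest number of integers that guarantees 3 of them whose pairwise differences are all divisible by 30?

61

Integers whose pairwise differences are multiples of 30 are exactly those sharing a remainder mod 30. Pigeonhole: the 30 residue classes mod 30 are the pigeonholes.
With 60 integers one could put 2 in each residue class and have no class reach 3.
The 61st integer pushes some class to 3, so 30·2 + 1 = 61.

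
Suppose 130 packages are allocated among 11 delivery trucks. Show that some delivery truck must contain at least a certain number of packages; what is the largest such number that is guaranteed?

12

The 11 delivery trucks are the holes and the 130 packages are the pigeons.
If every delivery truck held at most 11 packages, the total would be at most 11 × 11 = 121, which is less than 130.
So some delivery truck holds at least ⌈130/11⌉ = 12 packages.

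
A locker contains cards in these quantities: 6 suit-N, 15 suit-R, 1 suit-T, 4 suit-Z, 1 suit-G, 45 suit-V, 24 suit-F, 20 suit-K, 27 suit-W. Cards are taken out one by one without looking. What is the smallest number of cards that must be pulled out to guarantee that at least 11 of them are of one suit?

By pigeonhole, put each drawn card into a box by suit. The largest draw with every box below 11 takes min(count, 10) from each suit; suits with fewer than 10 contribute all they have.
Σ min(cᵢ, 10) = 6 + 10 + 1 + 4 + 1 + 10 + 10 + 10 + 10 = 62.
Draw number 62 + 1 = 63 must push one box to 11.

63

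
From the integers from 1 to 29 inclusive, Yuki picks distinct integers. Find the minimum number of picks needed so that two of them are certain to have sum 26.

Group the elements by complementary pair {x, 26−x}: {1,25}, {2,24}, {3,23}, …, giving 12 two-element pairs, the single value 13 (it cannot pair with itself since the integers are distinct), and 4 integers whose partner 26−x falls outside [1,29].
Treating each of those 17 groups as a pigeonhole, one can pick one integer per group — 17 integers — with no two summing to 26.
The 18th integer lands in an occupied pair, forcing a sum of 26.

18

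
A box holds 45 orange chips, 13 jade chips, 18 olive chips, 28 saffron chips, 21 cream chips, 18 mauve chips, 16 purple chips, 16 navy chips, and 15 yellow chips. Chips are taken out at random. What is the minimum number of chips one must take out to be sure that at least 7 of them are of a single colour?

55

The 9 colours are the holes; the chips drawn are the pigeons.
To avoid 7 of any one colour, the worst case takes at most 6 of each colour.
That gives 6 + 6 + 6 + 6 + 6 + 6 + 6 + 6 + 6 = 54 chips with no colour reaching 7.
The next chip forces some colour to 7, so 54 + 1 = 55.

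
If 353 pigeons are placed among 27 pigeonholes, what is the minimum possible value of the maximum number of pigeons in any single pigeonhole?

14

The 27 pigeonholes are the holes and the 353 pigeons are the pigeons.
If every pigeonhole held at most 13 pigeons, the total would be at most 27 × 13 = 351, which is less than 353.
So some pigeonhole holds at least ⌈353/27⌉ = 14 pigeons.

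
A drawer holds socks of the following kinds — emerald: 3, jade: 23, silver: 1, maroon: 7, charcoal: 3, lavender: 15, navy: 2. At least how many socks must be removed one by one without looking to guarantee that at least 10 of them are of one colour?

35

Pigeonhole: the 7 colours are the holes; the socks drawn are the pigeons.
To avoid 10 of any one colour, the worst case takes at most 9 of each colour, or every sock of a colour that has fewer than 9.
That gives 3 + 9 + 1 + 7 + 3 + 9 + 2 = 34 socks with no colour reaching 10.
The next sock forces some colour to 10, so 34 + 1 = 35.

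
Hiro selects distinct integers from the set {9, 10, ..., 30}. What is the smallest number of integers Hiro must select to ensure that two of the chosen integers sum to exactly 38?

13

Two chosen integers sum to 38 exactly when both halves of some pair {x, 38−x} with 9 ≤ x ≤ 38−x ≤ 29 are chosen — 10 such pairs.
The remaining 2 elements (those with no distinct partner in range) can never complete a 38-sum, so the worst case takes all of them and one from each pair: 2 + 10 = 12.
The 13th integer has to be the second member of some pair, so 12 + 1 = 13.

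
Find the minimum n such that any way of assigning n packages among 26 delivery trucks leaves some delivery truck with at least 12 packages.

With 286 packages one could put exactly 11 in each of the 26 delivery trucks, and no delivery truck would reach 12.
Pigeonhole: one more package must land in a delivery truck that already has 11, giving it 12.
So 26 × 11 + 1 = 287 packages are required.

287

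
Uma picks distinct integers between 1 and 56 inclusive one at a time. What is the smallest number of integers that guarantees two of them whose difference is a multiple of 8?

Integers whose pairwise differences are multiples of 8 are exactly those sharing a remainder mod 8. Pigeonhole: the 8 residue classes mod 8 are the pigeonholes.
With 8 integers one could put 1 in each residue class and have no class reach 2.
The 9th integer pushes some class to 2, so 8·1 + 1 = 9.

9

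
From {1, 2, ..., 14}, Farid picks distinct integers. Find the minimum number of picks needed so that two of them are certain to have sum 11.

10

Two chosen integers sum to 11 exactly when both halves of some pair {x, 11−x} with 1 ≤ x ≤ 11−x ≤ 10 are chosen — 5 such pairs.
The remaining 4 elements (those with no distinct partner in range) can never complete a 11-sum, so the worst case takes all of them and one from each pair: 4 + 5 = 9.
By the pigeonhole principle, the 10th integer has to be the second member of some pair, so 9 + 1 = 10.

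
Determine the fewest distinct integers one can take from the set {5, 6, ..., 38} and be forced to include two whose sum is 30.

25

Group the elements by complementary pair {x, 30−x}: {5,25}, {6,24}, {7,23}, …, giving 10 two-element pairs, the single value 15 (it cannot pair with itself since the integers are distinct), and 13 integers whose partner 30−x falls outside [5,38].
Treating each of those 24 groups as a pigeonhole, one can pick one integer per group — 24 integers — with no two summing to 30.
The 25th integer lands in an occupied pair, forcing a sum of 30.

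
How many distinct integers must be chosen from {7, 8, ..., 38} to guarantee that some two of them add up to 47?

A set avoiding the sum 47 can contain at most one of each pair {x, 47−x}, plus the 2 elements whose complement lies outside the range.
The integers 7, …, 23 (17 of them) are such a set: any two sum to at least 7+8 = 15 and at most 22+23 = 45 < 47.
Any 18th integer completes one of the 15 pairs, so 18 choices force a sum of 47.

18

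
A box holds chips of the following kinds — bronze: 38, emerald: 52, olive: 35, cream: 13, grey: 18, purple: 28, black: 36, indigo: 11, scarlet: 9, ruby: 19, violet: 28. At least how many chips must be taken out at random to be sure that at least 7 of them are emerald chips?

In the worst case for collecting emerald chips, every non-emerald chip comes out first.
There are 38 + 35 + 13 + 18 + 28 + 36 + 11 + 9 + 19 + 28 = 235 non-emerald chips altogether.
After those, each further chip must be emerald, so 235 + 7 = 242 draws guarantee 7 emerald chips.

242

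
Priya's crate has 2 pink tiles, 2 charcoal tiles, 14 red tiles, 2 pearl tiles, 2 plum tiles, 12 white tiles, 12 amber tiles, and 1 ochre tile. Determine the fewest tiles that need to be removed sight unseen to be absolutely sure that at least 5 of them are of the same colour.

22

The 8 colours are the holes; the tiles drawn are the pigeons.
To avoid 5 of any one colour, the worst case takes at most 4 of each colour, or every tile of a colour that has fewer than 4.
That gives 2 + 2 + 4 + 2 + 2 + 4 + 4 + 1 = 21 tiles with no colour reaching 5.
The next tile forces some colour to 5, so 21 + 1 = 22.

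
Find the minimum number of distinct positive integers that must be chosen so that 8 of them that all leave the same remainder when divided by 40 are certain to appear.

281

By the pigeonhole principle, the 40 residue classes mod 40 are the pigeonholes.
With 280 integers one could put 7 in each residue class and have no class reach 8.
The 281st integer pushes some class to 8, so 40·7 + 1 = 281.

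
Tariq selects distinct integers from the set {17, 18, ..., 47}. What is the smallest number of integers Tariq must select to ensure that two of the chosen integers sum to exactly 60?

19

Group the elements by complementary pair {x, 60−x}: {17,43}, {18,42}, {19,41}, …, giving 13 two-element pairs, the single value 30 (it cannot pair with itself since the integers are distinct), and 4 integers whose partner 60−x falls outside [17,47].
Treating each of those 18 groups as a pigeonhole, one can pick one integer per group — 18 integers — with no two summing to 60.
The 19th integer lands in an occupied pair, forcing a sum of 60.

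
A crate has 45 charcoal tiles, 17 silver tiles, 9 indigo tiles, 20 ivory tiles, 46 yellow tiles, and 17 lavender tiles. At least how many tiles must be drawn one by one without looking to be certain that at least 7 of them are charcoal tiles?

116

In the worst case for collecting charcoal tiles, every non-charcoal tile comes out first.
There are 17 + 9 + 20 + 46 + 17 = 109 non-charcoal tiles altogether.
After those, each further tile must be charcoal, so 109 + 7 = 116 draws guarantee 7 charcoal tiles.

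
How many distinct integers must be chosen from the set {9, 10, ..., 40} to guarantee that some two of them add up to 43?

20

Two chosen integers sum to 43 exactly when both halves of some pair {x, 43−x} with 9 ≤ x ≤ 43−x ≤ 34 are chosen — 13 such pairs.
The remaining 6 elements (those with no distinct partner in range) can never complete a 43-sum, so the worst case takes all of them and one from each pair: 6 + 13 = 19.
The 20th integer has to be the second member of some pair, so 19 + 1 = 20.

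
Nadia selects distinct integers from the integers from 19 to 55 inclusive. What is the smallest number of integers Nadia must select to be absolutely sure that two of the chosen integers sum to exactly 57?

Two chosen integers sum to 57 exactly when both halves of some pair {x, 57−x} with 19 ≤ x ≤ 57−x ≤ 38 are chosen — 10 such pairs.
The remaining 17 elements (those with no distinct partner in range) can never complete a 57-sum, so the worst case takes all of them and one from each pair: 17 + 10 = 27.
The 28th integer has to be the second member of some pair, so 27 + 1 = 28.

28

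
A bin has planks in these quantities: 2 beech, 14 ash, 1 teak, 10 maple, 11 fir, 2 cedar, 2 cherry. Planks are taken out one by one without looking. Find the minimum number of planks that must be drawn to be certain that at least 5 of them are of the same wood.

Put each drawn plank into a box by wood. The largest draw with every box below 5 takes min(count, 4) from each wood; woods with fewer than 4 contribute all they have.
Σ min(cᵢ, 4) = 2 + 4 + 1 + 4 + 4 + 2 + 2 = 19.
Draw number 19 + 1 = 20 must push one box to 5.

20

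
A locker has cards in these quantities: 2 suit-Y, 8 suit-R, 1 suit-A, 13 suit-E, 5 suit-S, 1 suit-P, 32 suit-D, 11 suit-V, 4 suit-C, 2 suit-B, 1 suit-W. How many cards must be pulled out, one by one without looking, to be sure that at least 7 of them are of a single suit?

Put each drawn card into a box by suit. The largest draw with every box below 7 takes min(count, 6) from each suit; suits with fewer than 6 contribute all they have.
Σ min(cᵢ, 6) = 2 + 6 + 1 + 6 + 5 + 1 + 6 + 6 + 4 + 2 + 1 = 40.
Draw number 40 + 1 = 41 must push one box to 7.

41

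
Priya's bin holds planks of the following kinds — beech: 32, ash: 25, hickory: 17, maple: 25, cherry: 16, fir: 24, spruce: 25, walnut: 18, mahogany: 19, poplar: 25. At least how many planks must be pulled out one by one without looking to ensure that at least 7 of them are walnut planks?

In the worst case for collecting walnut planks, every non-walnut plank comes out first.
There are 32 + 25 + 17 + 25 + 16 + 24 + 25 + 19 + 25 = 208 non-walnut planks altogether.
After those, each further plank must be walnut, so 208 + 7 = 215 draws guarantee 7 walnut planks.

215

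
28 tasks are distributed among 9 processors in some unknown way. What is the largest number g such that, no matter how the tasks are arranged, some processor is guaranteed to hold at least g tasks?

Pigeonhole: the 9 processors are the holes and the 28 tasks are the pigeons.
If every processor held at most 3 tasks, the total would be at most 9 × 3 = 27, which is less than 28.
So some processor holds at least ⌈28/9⌉ = 4 tasks.

4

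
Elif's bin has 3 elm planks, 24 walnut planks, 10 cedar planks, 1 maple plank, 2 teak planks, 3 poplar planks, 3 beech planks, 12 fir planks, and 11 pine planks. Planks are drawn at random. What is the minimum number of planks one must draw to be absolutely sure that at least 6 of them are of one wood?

33

Put each drawn plank into a box by wood. The largest draw with every box below 6 takes min(count, 5) from each wood; woods with fewer than 5 contribute all they have.
Σ min(cᵢ, 5) = 3 + 5 + 5 + 1 + 2 + 3 + 3 + 5 + 5 = 32.
Draw number 32 + 1 = 33 must push one box to 6.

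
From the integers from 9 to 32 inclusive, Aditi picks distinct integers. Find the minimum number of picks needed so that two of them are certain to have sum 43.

14

Two chosen integers sum to 43 exactly when both halves of some pair {x, 43−x} with 11 ≤ x ≤ 43−x ≤ 32 are chosen — 11 such pairs.
The remaining 2 elements (those with no distinct partner in range) can never complete a 43-sum, so the worst case takes all of them and one from each pair: 2 + 11 = 13.
The 14th integer has to be the second member of some pair, so 13 + 1 = 14.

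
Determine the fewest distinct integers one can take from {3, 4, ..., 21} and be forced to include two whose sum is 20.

13

A set avoiding the sum 20 can contain at most one of each pair {x, 20−x}, plus the 5 elements whose complement lies outside the range or equal to its own complement.
The integers 10, …, 21 (12 of them) are such a set: any two sum to at least 10+11 = 21 > 20.
Pigeonhole: any 13th integer completes one of the 7 pairs, so 13 choices force a sum of 20.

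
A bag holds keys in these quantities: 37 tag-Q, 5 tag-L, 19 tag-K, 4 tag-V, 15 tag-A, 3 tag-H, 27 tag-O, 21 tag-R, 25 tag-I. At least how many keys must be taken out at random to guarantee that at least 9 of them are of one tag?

61

Put each drawn key into a box by tag. The largest draw with every box below 9 takes min(count, 8) from each tag; tags with fewer than 8 contribute all they have.
Σ min(cᵢ, 8) = 8 + 5 + 8 + 4 + 8 + 3 + 8 + 8 + 8 = 60.
Draw number 60 + 1 = 61 must push one box to 9.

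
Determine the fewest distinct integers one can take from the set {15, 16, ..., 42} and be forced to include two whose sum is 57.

15

Two chosen integers sum to 57 exactly when both halves of some pair {x, 57−x} with 15 ≤ x ≤ 57−x ≤ 42 are chosen — 14 such pairs.
Every element belongs to one of those pairs, so the worst case picks one from each: 14 integers.
The 15th integer has to be the second member of some pair, so 14 + 1 = 15.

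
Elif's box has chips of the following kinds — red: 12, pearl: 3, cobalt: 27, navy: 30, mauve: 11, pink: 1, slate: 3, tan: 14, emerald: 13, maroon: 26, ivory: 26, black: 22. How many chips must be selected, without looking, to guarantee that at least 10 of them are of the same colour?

89

By pigeonhole, the 12 colours are the holes; the chips drawn are the pigeons.
To avoid 10 of any one colour, the worst case takes at most 9 of each colour, or every chip of a colour that has fewer than 9.
That gives 9 + 3 + 9 + 9 + 9 + 1 + 3 + 9 + 9 + 9 + 9 + 9 = 88 chips with no colour reaching 10.
The next chip forces some colour to 10, so 88 + 1 = 89.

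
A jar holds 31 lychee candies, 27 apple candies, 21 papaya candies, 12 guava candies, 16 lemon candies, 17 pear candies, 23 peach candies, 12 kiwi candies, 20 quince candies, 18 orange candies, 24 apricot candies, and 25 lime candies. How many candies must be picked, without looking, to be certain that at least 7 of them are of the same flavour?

73

Pigeonhole: the 12 flavours are the holes; the candies drawn are the pigeons.
To avoid 7 of any one flavour, the worst case takes at most 6 of each flavour.
That gives 6 + 6 + 6 + 6 + 6 + 6 + 6 + 6 + 6 + 6 + 6 + 6 = 72 candies with no flavour reaching 7.
The next candy forces some flavour to 7, so 72 + 1 = 73.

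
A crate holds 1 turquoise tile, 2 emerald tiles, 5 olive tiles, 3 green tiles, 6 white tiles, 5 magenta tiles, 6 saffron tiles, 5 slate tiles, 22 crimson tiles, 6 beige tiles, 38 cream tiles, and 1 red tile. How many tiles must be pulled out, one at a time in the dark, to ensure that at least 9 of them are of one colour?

57

Pigeonhole: the 12 colours are the holes; the tiles drawn are the pigeons.
To avoid 9 of any one colour, the worst case takes at most 8 of each colour, or every tile of a colour that has fewer than 8.
That gives 1 + 2 + 5 + 3 + 6 + 5 + 6 + 5 + 8 + 6 + 8 + 1 = 56 tiles with no colour reaching 9.
The next tile forces some colour to 9, so 56 + 1 = 57.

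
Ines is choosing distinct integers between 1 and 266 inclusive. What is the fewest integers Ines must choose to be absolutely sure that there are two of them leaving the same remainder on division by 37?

By the pigeonhole principle, the 37 residue classes mod 37 are the pigeonholes.
With 37 integers one could put 1 in each residue class and have no class reach 2.
The 38th integer pushes some class to 2, so 37·1 + 1 = 38.

38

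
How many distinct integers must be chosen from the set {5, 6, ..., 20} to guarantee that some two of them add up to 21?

11

Two chosen integers sum to 21 exactly when both halves of some pair {x, 21−x} with 5 ≤ x ≤ 21−x ≤ 16 are chosen — 6 such pairs.
The remaining 4 elements (those with no distinct partner in range) can never complete a 21-sum, so the worst case takes all of them and one from each pair: 4 + 6 = 10.
The 11th integer has to be the second member of some pair, so 10 + 1 = 11.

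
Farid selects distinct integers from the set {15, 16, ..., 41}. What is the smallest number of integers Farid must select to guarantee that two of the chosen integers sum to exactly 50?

Two chosen integers sum to 50 exactly when both halves of some pair {x, 50−x} with 15 ≤ x ≤ 50−x ≤ 35 are chosen — 10 such pairs.
The remaining 7 elements (those with no distinct partner in range) can never complete a 50-sum, so the worst case takes all of them and one from each pair: 7 + 10 = 17.
Pigeonhole: the 18th integer has to be the second member of some pair, so 17 + 1 = 18.

18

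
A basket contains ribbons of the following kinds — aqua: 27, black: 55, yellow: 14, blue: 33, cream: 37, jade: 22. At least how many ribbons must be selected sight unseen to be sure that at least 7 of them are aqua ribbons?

In the worst case for collecting aqua ribbons, every non-aqua ribbon comes out first.
There are 55 + 14 + 33 + 37 + 22 = 161 non-aqua ribbons altogether.
After those, each further ribbon must be aqua, so 161 + 7 = 168 draws guarantee 7 aqua ribbons.

168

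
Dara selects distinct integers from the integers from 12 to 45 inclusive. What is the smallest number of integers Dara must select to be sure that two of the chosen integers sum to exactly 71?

Group the elements by complementary pair {x, 71−x}: {26,45}, {27,44}, {28,43}, …, giving 10 two-element pairs and 14 integers whose partner 71−x falls outside [12,45].
Pigeonhole: treating each of those 24 groups as a pigeonhole, one can pick one integer per group — 24 integers — with no two summing to 71.
The 25th integer lands in an occupied pair, forcing a sum of 71.

25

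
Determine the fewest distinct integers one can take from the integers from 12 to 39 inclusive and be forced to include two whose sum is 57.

Group the elements by complementary pair {x, 57−x}: {18,39}, {19,38}, {20,37}, …, giving 11 two-element pairs and 6 integers whose partner 57−x falls outside [12,39].
Treating each of those 17 groups as a pigeonhole, one can pick one integer per group — 17 integers — with no two summing to 57.
The 18th integer lands in an occupied pair, forcing a sum of 57.

18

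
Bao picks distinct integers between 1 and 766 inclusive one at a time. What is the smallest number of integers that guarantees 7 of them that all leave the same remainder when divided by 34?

The 34 residue classes mod 34 are the pigeonholes.
With 204 integers one could put 6 in each residue class and have no class reach 7.
The 205th integer pushes some class to 7, so 34·6 + 1 = 205.

205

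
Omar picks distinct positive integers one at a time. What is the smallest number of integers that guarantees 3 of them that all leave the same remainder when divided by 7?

By the pigeonhole principle, the 7 residue classes mod 7 are the pigeonholes.
With 14 integers one could put 2 in each residue class and have no class reach 3.
The 15th integer pushes some class to 3, so 7·2 + 1 = 15.

15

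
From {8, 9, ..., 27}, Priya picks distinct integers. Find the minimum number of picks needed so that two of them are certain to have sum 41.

A set avoiding the sum 41 can contain at most one of each pair {x, 41−x}, plus the 6 elements whose complement lies outside the range.
The integers 8, …, 20 (13 of them) are such a set: any two sum to at least 8+9 = 17 and at most 19+20 = 39 < 41.
By pigeonhole, any 14th integer completes one of the 7 pairs, so 14 choices force a sum of 41.

14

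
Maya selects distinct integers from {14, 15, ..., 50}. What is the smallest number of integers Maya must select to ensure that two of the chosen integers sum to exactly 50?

A set avoiding the sum 50 can contain at most one of each pair {x, 50−x}, plus the 15 elements whose complement lies outside the range or equal to its own complement.
The integers 25, …, 50 (26 of them) are such a set: any two sum to at least 25+26 = 51 > 50.
By pigeonhole, any 27th integer completes one of the 11 pairs, so 27 choices force a sum of 50.

27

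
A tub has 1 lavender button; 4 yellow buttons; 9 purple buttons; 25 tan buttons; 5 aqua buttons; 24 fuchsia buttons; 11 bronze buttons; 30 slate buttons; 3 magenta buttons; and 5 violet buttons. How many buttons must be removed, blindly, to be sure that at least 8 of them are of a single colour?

By pigeonhole, the 10 colours are the holes; the buttons drawn are the pigeons.
To avoid 8 of any one colour, the worst case takes at most 7 of each colour, or every button of a colour that has fewer than 7.
That gives 1 + 4 + 7 + 7 + 5 + 7 + 7 + 7 + 3 + 5 = 53 buttons with no colour reaching 8.
The next button forces some colour to 8, so 53 + 1 = 54.

54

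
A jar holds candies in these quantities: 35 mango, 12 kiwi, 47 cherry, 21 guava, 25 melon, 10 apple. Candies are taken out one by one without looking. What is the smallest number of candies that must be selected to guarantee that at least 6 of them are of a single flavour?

The 6 flavours are the holes; the candies drawn are the pigeons.
To avoid 6 of any one flavour, the worst case takes at most 5 of each flavour.
That gives 5 + 5 + 5 + 5 + 5 + 5 = 30 candies with no flavour reaching 6.
The next candy forces some flavour to 6, so 30 + 1 = 31.

31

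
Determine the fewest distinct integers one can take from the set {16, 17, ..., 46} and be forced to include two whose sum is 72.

22

Two chosen integers sum to 72 exactly when both halves of some pair {x, 72−x} with 26 ≤ x ≤ 72−x ≤ 46 are chosen — 10 such pairs.
The remaining 11 elements (those with no distinct partner in range) can never complete a 72-sum, so the worst case takes all of them and one from each pair: 11 + 10 = 21.
Pigeonhole: the 22nd integer has to be the second member of some pair, so 21 + 1 = 22.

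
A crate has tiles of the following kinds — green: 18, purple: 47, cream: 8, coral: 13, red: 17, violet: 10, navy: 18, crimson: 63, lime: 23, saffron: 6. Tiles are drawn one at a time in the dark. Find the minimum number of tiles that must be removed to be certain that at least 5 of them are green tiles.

210

In the worst case for collecting green tiles, every non-green tile comes out first.
There are 47 + 8 + 13 + 17 + 10 + 18 + 63 + 23 + 6 = 205 non-green tiles altogether.
After those, each further tile must be green, so 205 + 5 = 210 draws guarantee 5 green tiles.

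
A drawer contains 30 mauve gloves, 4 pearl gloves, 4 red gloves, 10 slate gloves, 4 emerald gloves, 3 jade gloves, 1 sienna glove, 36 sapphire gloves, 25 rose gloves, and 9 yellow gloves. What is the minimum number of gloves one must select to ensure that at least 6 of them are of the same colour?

Put each drawn glove into a box by colour. The largest draw with every box below 6 takes min(count, 5) from each colour; colours with fewer than 5 contribute all they have.
Σ min(cᵢ, 5) = 5 + 4 + 4 + 5 + 4 + 3 + 1 + 5 + 5 + 5 = 41.
Draw number 41 + 1 = 42 must push one box to 6.

42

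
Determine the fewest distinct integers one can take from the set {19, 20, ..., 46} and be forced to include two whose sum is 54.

21

Group the elements by complementary pair {x, 54−x}: {19,35}, {20,34}, {21,33}, …, giving 8 two-element pairs, the single value 27 (it cannot pair with itself since the integers are distinct), and 11 integers whose partner 54−x falls outside [19,46].
Pigeonhole: treating each of those 20 groups as a pigeonhole, one can pick one integer per group — 20 integers — with no two summing to 54.
The 21st integer lands in an occupied pair, forcing a sum of 54.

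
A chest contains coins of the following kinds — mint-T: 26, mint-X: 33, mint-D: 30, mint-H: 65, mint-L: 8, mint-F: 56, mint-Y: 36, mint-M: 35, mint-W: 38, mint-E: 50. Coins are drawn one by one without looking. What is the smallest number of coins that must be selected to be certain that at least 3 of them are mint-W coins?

342

In the worst case for collecting mint-W coins, every non-mint-W coin comes out first.
There are 26 + 33 + 30 + 65 + 8 + 56 + 36 + 35 + 50 = 339 non-mint-W coins altogether.
After those, each further coin must be mint-W, so 339 + 3 = 342 draws guarantee 3 mint-W coins.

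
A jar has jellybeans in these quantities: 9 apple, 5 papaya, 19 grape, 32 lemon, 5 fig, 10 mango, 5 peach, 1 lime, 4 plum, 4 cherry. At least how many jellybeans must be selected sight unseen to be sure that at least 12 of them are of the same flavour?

By pigeonhole, the 10 flavours are the holes; the jellybeans drawn are the pigeons.
To avoid 12 of any one flavour, the worst case takes at most 11 of each flavour, or every jellybean of a flavour that has fewer than 11.
That gives 9 + 5 + 11 + 11 + 5 + 10 + 5 + 1 + 4 + 4 = 65 jellybeans with no flavour reaching 12.
The next jellybean forces some flavour to 12, so 65 + 1 = 66.

66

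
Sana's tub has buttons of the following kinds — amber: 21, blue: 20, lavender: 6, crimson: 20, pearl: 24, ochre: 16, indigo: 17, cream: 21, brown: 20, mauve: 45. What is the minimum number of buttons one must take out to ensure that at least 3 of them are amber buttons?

In the worst case for collecting amber buttons, every non-amber button comes out first.
There are 20 + 6 + 20 + 24 + 16 + 17 + 21 + 20 + 45 = 189 non-amber buttons altogether.
After those, each further button must be amber, so 189 + 3 = 192 draws guarantee 3 amber buttons.

192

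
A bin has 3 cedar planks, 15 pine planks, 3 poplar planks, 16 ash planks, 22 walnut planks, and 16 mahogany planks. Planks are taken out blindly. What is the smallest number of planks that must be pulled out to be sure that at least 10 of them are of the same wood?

Pigeonhole: the 6 woods are the holes; the planks drawn are the pigeons.
To avoid 10 of any one wood, the worst case takes at most 9 of each wood, or every plank of a wood that has fewer than 9.
That gives 3 + 9 + 3 + 9 + 9 + 9 = 42 planks with no wood reaching 10.
The next plank forces some wood to 10, so 42 + 1 = 43.

43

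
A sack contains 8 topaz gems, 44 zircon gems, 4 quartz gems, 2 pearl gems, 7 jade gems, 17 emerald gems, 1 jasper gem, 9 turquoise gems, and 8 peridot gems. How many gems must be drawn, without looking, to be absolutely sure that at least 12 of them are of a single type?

By the pigeonhole principle, put each drawn gem into a box by type. The largest draw with every box below 12 takes min(count, 11) from each type; types with fewer than 11 contribute all they have.
Σ min(cᵢ, 11) = 8 + 11 + 4 + 2 + 7 + 11 + 1 + 9 + 8 = 61.
Draw number 61 + 1 = 62 must push one box to 12.

62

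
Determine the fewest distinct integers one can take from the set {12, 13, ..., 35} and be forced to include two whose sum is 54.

17

Two chosen integers sum to 54 exactly when both halves of some pair {x, 54−x} with 19 ≤ x ≤ 54−x ≤ 35 are chosen — 8 such pairs.
The remaining 8 elements (those with no distinct partner in range) can never complete a 54-sum, so the worst case takes all of them and one from each pair: 8 + 8 = 16.
The 17th integer has to be the second member of some pair, so 16 + 1 = 17.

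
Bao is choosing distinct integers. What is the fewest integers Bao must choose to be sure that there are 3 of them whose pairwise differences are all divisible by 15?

Integers whose pairwise differences are multiples of 15 are exactly those sharing a remainder mod 15. By pigeonhole, the 15 residue classes mod 15 are the pigeonholes.
With 30 integers one could put 2 in each residue class and have no class reach 3.
The 31st integer pushes some class to 3, so 15·2 + 1 = 31.

31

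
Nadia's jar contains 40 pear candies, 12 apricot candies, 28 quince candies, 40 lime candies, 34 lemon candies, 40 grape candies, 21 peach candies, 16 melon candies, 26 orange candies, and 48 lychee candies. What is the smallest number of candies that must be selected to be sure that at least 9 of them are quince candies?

In the worst case for collecting quince candies, every non-quince candy comes out first.
There are 40 + 12 + 40 + 34 + 40 + 21 + 16 + 26 + 48 = 277 non-quince candies altogether.
After those, each further candy must be quince, so 277 + 9 = 286 draws guarantee 9 quince candies.

286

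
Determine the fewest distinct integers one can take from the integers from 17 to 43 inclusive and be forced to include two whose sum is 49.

20

A set avoiding the sum 49 can contain at most one of each pair {x, 49−x}, plus the 11 elements whose complement lies outside the range.
The integers 25, …, 43 (19 of them) are such a set: any two sum to at least 25+26 = 51 > 49.
Any 20th integer completes one of the 8 pairs, so 20 choices force a sum of 49.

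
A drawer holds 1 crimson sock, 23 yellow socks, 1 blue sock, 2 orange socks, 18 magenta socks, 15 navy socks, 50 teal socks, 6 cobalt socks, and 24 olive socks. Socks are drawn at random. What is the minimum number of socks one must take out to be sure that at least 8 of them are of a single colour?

46

By pigeonhole, the 9 colours are the holes; the socks drawn are the pigeons.
To avoid 8 of any one colour, the worst case takes at most 7 of each colour, or every sock of a colour that has fewer than 7.
That gives 1 + 7 + 1 + 2 + 7 + 7 + 7 + 6 + 7 = 45 socks with no colour reaching 8.
The next sock forces some colour to 8, so 45 + 1 = 46.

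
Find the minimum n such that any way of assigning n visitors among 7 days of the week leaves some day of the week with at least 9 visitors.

With 56 visitors one could put exactly 8 in each of the 7 days of the week, and no day of the week would reach 9.
Pigeonhole: one more visitor must land in a day of the week that already has 8, giving it 9.
So 7 × 8 + 1 = 57 visitors are required.

57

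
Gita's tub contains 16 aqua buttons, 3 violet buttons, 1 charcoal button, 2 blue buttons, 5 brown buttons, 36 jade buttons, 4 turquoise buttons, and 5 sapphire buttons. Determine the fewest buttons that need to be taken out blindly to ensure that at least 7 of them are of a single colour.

33

An adversary could hand out at most 6 buttons per colour (6 colours run out sooner): 6 + 3 + 1 + 2 + 5 + 6 + 4 + 5 = 32 buttons and still no colour has 7.
By pigeonhole, one more button lands in a colour already at 6, so 33 draws are enough and 32 are not.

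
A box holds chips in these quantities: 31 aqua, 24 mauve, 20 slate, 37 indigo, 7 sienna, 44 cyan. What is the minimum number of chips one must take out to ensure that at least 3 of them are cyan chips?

In the worst case for collecting cyan chips, every non-cyan chip comes out first.
There are 31 + 24 + 20 + 37 + 7 = 119 non-cyan chips altogether.
After those, each further chip must be cyan, so 119 + 3 = 122 draws guarantee 3 cyan chips.

122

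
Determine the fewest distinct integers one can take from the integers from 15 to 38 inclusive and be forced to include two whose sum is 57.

Two chosen integers sum to 57 exactly when both halves of some pair {x, 57−x} with 19 ≤ x ≤ 57−x ≤ 38 are chosen — 10 such pairs.
The remaining 4 elements (those with no distinct partner in range) can never complete a 57-sum, so the worst case takes all of them and one from each pair: 4 + 10 = 14.
The 15th integer has to be the second member of some pair, so 14 + 1 = 15.

15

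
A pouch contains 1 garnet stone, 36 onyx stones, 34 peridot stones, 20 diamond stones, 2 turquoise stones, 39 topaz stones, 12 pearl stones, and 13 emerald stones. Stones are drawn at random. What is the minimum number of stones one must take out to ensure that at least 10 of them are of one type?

The 8 types are the holes; the stones drawn are the pigeons.
To avoid 10 of any one type, the worst case takes at most 9 of each type, or every stone of a type that has fewer than 9.
That gives 1 + 9 + 9 + 9 + 2 + 9 + 9 + 9 = 57 stones with no type reaching 10.
The next stone forces some type to 10, so 57 + 1 = 58.

58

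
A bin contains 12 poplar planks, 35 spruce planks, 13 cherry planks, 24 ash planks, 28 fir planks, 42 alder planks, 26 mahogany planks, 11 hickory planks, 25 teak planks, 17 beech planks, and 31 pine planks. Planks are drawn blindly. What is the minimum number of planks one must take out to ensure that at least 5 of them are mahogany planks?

In the worst case for collecting mahogany planks, every non-mahogany plank comes out first.
There are 12 + 35 + 13 + 24 + 28 + 42 + 11 + 25 + 17 + 31 = 238 non-mahogany planks altogether.
After those, each further plank must be mahogany, so 238 + 5 = 243 draws guarantee 5 mahogany planks.

243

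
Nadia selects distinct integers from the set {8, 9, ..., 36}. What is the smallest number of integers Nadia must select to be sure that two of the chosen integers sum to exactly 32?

Two chosen integers sum to 32 exactly when both halves of some pair {x, 32−x} with 8 ≤ x ≤ 32−x ≤ 24 are chosen — 8 such pairs.
The remaining 13 elements (those with no distinct partner in range) can never complete a 32-sum, so the worst case takes all of them and one from each pair: 13 + 8 = 21.
The 22nd integer has to be the second member of some pair, so 21 + 1 = 22.

22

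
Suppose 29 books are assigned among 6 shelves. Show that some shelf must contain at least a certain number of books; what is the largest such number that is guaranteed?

The 6 shelves are the holes and the 29 books are the pigeons.
If every shelf held at most 4 books, the total would be at most 6 × 4 = 24, which is less than 29.
So some shelf holds at least ⌈29/6⌉ = 5 books.

5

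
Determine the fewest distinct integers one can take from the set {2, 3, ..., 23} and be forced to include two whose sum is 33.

16

Two chosen integers sum to 33 exactly when both halves of some pair {x, 33−x} with 10 ≤ x ≤ 33−x ≤ 23 are chosen — 7 such pairs.
The remaining 8 elements (those with no distinct partner in range) can never complete a 33-sum, so the worst case takes all of them and one from each pair: 8 + 7 = 15.
The 16th integer has to be the second member of some pair, so 15 + 1 = 16.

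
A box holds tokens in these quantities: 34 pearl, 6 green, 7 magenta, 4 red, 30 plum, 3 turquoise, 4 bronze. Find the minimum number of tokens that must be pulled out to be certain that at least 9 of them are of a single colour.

41

Pigeonhole: the 7 colours are the holes; the tokens drawn are the pigeons.
To avoid 9 of any one colour, the worst case takes at most 8 of each colour, or every token of a colour that has fewer than 8.
That gives 8 + 6 + 7 + 4 + 8 + 3 + 4 = 40 tokens with no colour reaching 9.
The next token forces some colour to 9, so 40 + 1 = 41.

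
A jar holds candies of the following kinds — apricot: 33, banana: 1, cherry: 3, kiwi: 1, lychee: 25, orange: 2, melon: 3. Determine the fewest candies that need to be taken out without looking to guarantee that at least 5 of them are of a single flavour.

19

Put each drawn candy into a box by flavour. The largest draw with every box below 5 takes min(count, 4) from each flavour; flavours with fewer than 4 contribute all they have.
Σ min(cᵢ, 4) = 4 + 1 + 3 + 1 + 4 + 2 + 3 = 18.
Draw number 18 + 1 = 19 must push one box to 5.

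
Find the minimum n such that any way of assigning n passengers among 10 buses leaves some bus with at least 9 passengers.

With 80 passengers one could put exactly 8 in each of the 10 buses, and no bus would reach 9.
One more passenger must land in a bus that already has 8, giving it 9.
So 10 × 8 + 1 = 81 passengers are required.

81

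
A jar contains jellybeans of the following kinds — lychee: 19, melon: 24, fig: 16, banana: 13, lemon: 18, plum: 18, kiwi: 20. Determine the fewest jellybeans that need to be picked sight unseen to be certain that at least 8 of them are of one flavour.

By pigeonhole, the 7 flavours are the holes; the jellybeans drawn are the pigeons.
To avoid 8 of any one flavour, the worst case takes at most 7 of each flavour.
That gives 7 + 7 + 7 + 7 + 7 + 7 + 7 = 49 jellybeans with no flavour reaching 8.
The next jellybean forces some flavour to 8, so 49 + 1 = 50.

50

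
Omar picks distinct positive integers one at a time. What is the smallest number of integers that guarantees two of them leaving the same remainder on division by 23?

24

The 23 residue classes mod 23 are the pigeonholes.
With 23 integers one could put 1 in each residue class and have no class reach 2.
The 24th integer pushes some class to 2, so 23·1 + 1 = 24.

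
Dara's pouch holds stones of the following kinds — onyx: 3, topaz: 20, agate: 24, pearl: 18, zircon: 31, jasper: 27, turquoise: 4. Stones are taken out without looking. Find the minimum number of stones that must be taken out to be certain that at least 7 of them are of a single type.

An adversary could hand out at most 6 stones per type (onyx, turquoise run out sooner): 3 + 6 + 6 + 6 + 6 + 6 + 4 = 37 stones and still no type has 7.
Pigeonhole: one more stone lands in a type already at 6, so 38 draws are enough and 37 are not.

38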